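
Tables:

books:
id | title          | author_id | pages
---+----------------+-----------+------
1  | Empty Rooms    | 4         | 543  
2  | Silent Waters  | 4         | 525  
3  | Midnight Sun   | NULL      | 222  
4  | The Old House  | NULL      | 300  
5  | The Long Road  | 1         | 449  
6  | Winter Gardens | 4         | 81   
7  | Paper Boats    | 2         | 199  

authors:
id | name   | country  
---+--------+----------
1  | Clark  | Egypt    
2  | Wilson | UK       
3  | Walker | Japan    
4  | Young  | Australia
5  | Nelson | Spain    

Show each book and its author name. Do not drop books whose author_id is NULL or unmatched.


LEFT JOIN keeps every row from books (the left table); where author_id has no match in authors, the author columns become NULL. Walk through each book:
  - book 1 (Empty Rooms): author_id=4 -> matches Young
  - book 2 (Silent Waters): author_id=4 -> matches Young
  - book 3 (Midnight Sun): author_id=NULL, no match -> kept with NULL
  - book 4 (The Old House): author_id=NULL, no match -> kept with NULL
  - book 5 (The Long Road): author_id=1 -> matches Clark
  - book 6 (Winter Gardens): author_id=4 -> matches Young
  - book 7 (Paper Boats): author_id=2 -> matches Wilson
All 7 rows appear; 2 have NULL author.

SQL:
SELECT a.title, b.name AS author
FROM books a
LEFT JOIN authors b ON a.author_id = b.id

Result:
title          | author
---------------+-------
Empty Rooms    | Young 
Silent Waters  | Young 
Midnight Sun   | NULL  
The Old House  | NULL  
The Long Road  | Clark 
Winter Gardens | Young 
Paper Boats    | Wilson


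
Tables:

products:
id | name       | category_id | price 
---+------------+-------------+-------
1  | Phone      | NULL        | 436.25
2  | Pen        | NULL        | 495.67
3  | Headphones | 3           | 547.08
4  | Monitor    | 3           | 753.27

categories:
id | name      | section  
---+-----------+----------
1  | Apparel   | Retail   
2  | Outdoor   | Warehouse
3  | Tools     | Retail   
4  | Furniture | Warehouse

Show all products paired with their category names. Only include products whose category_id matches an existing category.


INNER JOIN keeps only products rows whose category_id matches an id in categories. Walk through each product:
  - product 1 (Phone): category_id=NULL, no match -> dropped
  - product 2 (Pen): category_id=NULL, no match -> dropped
  - product 3 (Headphones): category_id=3 -> matches Tools
  - product 4 (Monitor): category_id=3 -> matches Tools
So 2 of 4 rows are dropped.

SQL:
SELECT a.name, b.name AS category
FROM products a
INNER JOIN categories b ON a.category_id = b.id

Result:
name       | category
-----------+---------
Headphones | Tools   
Monitor    | Tools   


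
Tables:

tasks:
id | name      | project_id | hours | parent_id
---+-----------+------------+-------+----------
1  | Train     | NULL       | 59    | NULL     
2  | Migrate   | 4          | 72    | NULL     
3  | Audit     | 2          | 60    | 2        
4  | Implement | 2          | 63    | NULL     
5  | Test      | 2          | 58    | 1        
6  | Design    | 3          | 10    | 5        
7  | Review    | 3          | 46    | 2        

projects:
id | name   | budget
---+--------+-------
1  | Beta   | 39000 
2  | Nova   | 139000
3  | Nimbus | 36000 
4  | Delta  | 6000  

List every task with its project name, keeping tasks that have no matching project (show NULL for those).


LEFT JOIN keeps every row from tasks (the left table); where project_id has no match in projects, the project columns become NULL. Walk through each task:
  - task 1 (Train): project_id=NULL, no match -> kept with NULL
  - task 2 (Migrate): project_id=4 -> matches Delta
  - task 3 (Audit): project_id=2 -> matches Nova
  - task 4 (Implement): project_id=2 -> matches Nova
  - task 5 (Test): project_id=2 -> matches Nova
  - task 6 (Design): project_id=3 -> matches Nimbus
  - task 7 (Review): project_id=3 -> matches Nimbus
All 7 rows appear; 1 has NULL project.

SQL:
SELECT a.name, b.name AS project
FROM tasks a
LEFT JOIN projects b ON a.project_id = b.id

Result:
name      | project
----------+--------
Train     | NULL   
Migrate   | Delta  
Audit     | Nova   
Implement | Nova   
Test      | Nova   
Design    | Nimbus 
Review    | Nimbus 


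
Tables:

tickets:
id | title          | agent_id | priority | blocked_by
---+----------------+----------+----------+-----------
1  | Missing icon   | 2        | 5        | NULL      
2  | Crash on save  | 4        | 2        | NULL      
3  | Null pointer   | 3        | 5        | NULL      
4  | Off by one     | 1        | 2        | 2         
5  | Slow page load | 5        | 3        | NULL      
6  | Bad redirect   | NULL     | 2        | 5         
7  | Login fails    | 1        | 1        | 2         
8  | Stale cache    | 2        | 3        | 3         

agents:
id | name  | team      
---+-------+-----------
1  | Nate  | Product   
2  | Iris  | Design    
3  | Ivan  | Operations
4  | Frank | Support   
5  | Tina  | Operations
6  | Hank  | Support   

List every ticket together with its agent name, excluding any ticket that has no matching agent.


INNER JOIN keeps only tickets rows whose agent_id matches an id in agents. Walk through each ticket:
  - ticket 1 (Missing icon): agent_id=2 -> matches Iris
  - ticket 2 (Crash on save): agent_id=4 -> matches Frank
  - ticket 3 (Null pointer): agent_id=3 -> matches Ivan
  - ticket 4 (Off by one): agent_id=1 -> matches Nate
  - ticket 5 (Slow page load): agent_id=5 -> matches Tina
  - ticket 6 (Bad redirect): agent_id=NULL, no match -> dropped
  - ticket 7 (Login fails): agent_id=1 -> matches Nate
  - ticket 8 (Stale cache): agent_id=2 -> matches Iris
So 1 of 8 rows is dropped.

SQL:
SELECT a.title, b.name AS agent
FROM tickets a
INNER JOIN agents b ON a.agent_id = b.id

Result:
title          | agent
---------------+------
Missing icon   | Iris 
Crash on save  | Frank
Null pointer   | Ivan 
Off by one     | Nate 
Slow page load | Tina 
Login fails    | Nate 
Stale cache    | Iris 


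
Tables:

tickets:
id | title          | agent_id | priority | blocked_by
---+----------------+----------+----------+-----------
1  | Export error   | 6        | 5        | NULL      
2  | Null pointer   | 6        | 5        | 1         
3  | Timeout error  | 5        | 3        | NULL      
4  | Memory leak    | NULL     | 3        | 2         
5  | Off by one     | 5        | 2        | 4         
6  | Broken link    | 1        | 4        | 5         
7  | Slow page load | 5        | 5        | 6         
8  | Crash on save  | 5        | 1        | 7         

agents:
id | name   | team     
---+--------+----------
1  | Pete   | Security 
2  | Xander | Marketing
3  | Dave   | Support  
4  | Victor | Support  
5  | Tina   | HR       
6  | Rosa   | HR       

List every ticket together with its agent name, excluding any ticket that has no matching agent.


INNER JOIN keeps only tickets rows whose agent_id matches an id in agents. Walk through each ticket:
  - ticket 1 (Export error): agent_id=6 -> matches Rosa
  - ticket 2 (Null pointer): agent_id=6 -> matches Rosa
  - ticket 3 (Timeout error): agent_id=5 -> matches Tina
  - ticket 4 (Memory leak): agent_id=NULL, no match -> dropped
  - ticket 5 (Off by one): agent_id=5 -> matches Tina
  - ticket 6 (Broken link): agent_id=1 -> matches Pete
  - ticket 7 (Slow page load): agent_id=5 -> matches Tina
  - ticket 8 (Crash on save): agent_id=5 -> matches Tina
So 1 of 8 rows is dropped.

SQL:
SELECT a.title, b.name AS agent
FROM tickets a
INNER JOIN agents b ON a.agent_id = b.id

Result:
title          | agent
---------------+------
Export error   | Rosa 
Null pointer   | Rosa 
Timeout error  | Tina 
Off by one     | Tina 
Broken link    | Pete 
Slow page load | Tina 
Crash on save  | Tina 


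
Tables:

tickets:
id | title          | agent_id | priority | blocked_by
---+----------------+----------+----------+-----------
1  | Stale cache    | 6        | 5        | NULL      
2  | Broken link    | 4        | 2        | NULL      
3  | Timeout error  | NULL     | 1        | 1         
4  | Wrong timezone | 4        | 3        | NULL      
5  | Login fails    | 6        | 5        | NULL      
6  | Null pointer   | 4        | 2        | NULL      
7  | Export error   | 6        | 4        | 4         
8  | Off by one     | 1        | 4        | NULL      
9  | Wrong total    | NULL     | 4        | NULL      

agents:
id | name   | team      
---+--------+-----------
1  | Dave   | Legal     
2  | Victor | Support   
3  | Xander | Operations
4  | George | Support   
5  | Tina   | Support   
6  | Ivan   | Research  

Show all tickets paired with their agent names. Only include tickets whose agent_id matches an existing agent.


INNER JOIN keeps only tickets rows whose agent_id matches an id in agents. Walk through each ticket:
  - ticket 1 (Stale cache): agent_id=6 -> matches Ivan
  - ticket 2 (Broken link): agent_id=4 -> matches George
  - ticket 3 (Timeout error): agent_id=NULL, no match -> dropped
  - ticket 4 (Wrong timezone): agent_id=4 -> matches George
  - ticket 5 (Login fails): agent_id=6 -> matches Ivan
  - ticket 6 (Null pointer): agent_id=4 -> matches George
  - ticket 7 (Export error): agent_id=6 -> matches Ivan
  - ticket 8 (Off by one): agent_id=1 -> matches Dave
  - ticket 9 (Wrong total): agent_id=NULL, no match -> dropped
So 2 of 9 rows are dropped.

SQL:
SELECT a.title, b.name AS agent
FROM tickets a
INNER JOIN agents b ON a.agent_id = b.id

Result:
title          | agent 
---------------+-------
Stale cache    | Ivan  
Broken link    | George
Wrong timezone | George
Login fails    | Ivan  
Null pointer   | George
Export error   | Ivan  
Off by one     | Dave  


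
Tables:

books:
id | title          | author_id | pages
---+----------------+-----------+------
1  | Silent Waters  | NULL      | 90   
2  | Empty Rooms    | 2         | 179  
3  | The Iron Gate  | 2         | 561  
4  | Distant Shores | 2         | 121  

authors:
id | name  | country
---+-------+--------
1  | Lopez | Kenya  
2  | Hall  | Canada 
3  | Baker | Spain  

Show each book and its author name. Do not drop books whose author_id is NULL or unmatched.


LEFT JOIN keeps every row from books (the left table); where author_id has no match in authors, the author columns become NULL. Walk through each book:
  - book 1 (Silent Waters): author_id=NULL, no match -> kept with NULL
  - book 2 (Empty Rooms): author_id=2 -> matches Hall
  - book 3 (The Iron Gate): author_id=2 -> matches Hall
  - book 4 (Distant Shores): author_id=2 -> matches Hall
All 4 rows appear; 1 has NULL author.

SQL:
SELECT a.title, b.name AS author
FROM books a
LEFT JOIN authors b ON a.author_id = b.id

Result:
title          | author
---------------+-------
Silent Waters  | NULL  
Empty Rooms    | Hall  
The Iron Gate  | Hall  
Distant Shores | Hall  


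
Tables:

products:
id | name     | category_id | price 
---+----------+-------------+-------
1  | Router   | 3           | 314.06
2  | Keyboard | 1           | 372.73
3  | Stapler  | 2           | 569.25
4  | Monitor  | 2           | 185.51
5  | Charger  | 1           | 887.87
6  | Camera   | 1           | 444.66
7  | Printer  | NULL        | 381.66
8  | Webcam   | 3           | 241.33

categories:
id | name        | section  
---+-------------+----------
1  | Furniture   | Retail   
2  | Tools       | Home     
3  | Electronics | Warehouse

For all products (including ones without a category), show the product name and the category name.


LEFT JOIN keeps every row from products (the left table); where category_id has no match in categories, the category columns become NULL. Walk through each product:
  - product 1 (Router): category_id=3 -> matches Electronics
  - product 2 (Keyboard): category_id=1 -> matches Furniture
  - product 3 (Stapler): category_id=2 -> matches Tools
  - product 4 (Monitor): category_id=2 -> matches Tools
  - product 5 (Charger): category_id=1 -> matches Furniture
  - product 6 (Camera): category_id=1 -> matches Furniture
  - product 7 (Printer): category_id=NULL, no match -> kept with NULL
  - product 8 (Webcam): category_id=3 -> matches Electronics
All 8 rows appear; 1 has NULL category.

SQL:
SELECT a.name, b.name AS category
FROM products a
LEFT JOIN categories b ON a.category_id = b.id

Result:
name     | category   
---------+------------
Router   | Electronics
Keyboard | Furniture  
Stapler  | Tools      
Monitor  | Tools      
Charger  | Furniture  
Camera   | Furniture  
Printer  | NULL       
Webcam   | Electronics


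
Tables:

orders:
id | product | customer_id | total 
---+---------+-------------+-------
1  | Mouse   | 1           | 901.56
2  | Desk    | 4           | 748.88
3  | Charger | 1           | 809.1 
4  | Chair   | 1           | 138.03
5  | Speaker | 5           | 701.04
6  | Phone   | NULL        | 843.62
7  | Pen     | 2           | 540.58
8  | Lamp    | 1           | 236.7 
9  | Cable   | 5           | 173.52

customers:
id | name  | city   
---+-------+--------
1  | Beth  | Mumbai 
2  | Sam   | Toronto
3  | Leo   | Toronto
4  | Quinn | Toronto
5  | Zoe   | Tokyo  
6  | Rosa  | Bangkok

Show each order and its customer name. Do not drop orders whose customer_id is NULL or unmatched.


LEFT JOIN keeps every row from orders (the left table); where customer_id has no match in customers, the customer columns become NULL. Walk through each order:
  - order 1 (Mouse): customer_id=1 -> matches Beth
  - order 2 (Desk): customer_id=4 -> matches Quinn
  - order 3 (Charger): customer_id=1 -> matches Beth
  - order 4 (Chair): customer_id=1 -> matches Beth
  - order 5 (Speaker): customer_id=5 -> matches Zoe
  - order 6 (Phone): customer_id=NULL, no match -> kept with NULL
  - order 7 (Pen): customer_id=2 -> matches Sam
  - order 8 (Lamp): customer_id=1 -> matches Beth
  - order 9 (Cable): customer_id=5 -> matches Zoe
All 9 rows appear; 1 has NULL customer.

SQL:
SELECT a.product, b.name AS customer
FROM orders a
LEFT JOIN customers b ON a.customer_id = b.id

Result:
product | customer
--------+---------
Mouse   | Beth    
Desk    | Quinn   
Charger | Beth    
Chair   | Beth    
Speaker | Zoe     
Phone   | NULL    
Pen     | Sam     
Lamp    | Beth    
Cable   | Zoe     


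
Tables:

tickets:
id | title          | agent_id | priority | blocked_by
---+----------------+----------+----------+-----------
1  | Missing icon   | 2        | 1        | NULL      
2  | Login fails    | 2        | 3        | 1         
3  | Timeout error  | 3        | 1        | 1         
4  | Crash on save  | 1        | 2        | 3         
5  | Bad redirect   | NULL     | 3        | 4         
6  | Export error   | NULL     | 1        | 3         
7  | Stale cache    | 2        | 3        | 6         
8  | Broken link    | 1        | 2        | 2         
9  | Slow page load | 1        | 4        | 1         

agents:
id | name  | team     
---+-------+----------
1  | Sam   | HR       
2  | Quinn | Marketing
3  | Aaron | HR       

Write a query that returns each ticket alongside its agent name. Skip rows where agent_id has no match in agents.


INNER JOIN keeps only tickets rows whose agent_id matches an id in agents. Walk through each ticket:
  - ticket 1 (Missing icon): agent_id=2 -> matches Quinn
  - ticket 2 (Login fails): agent_id=2 -> matches Quinn
  - ticket 3 (Timeout error): agent_id=3 -> matches Aaron
  - ticket 4 (Crash on save): agent_id=1 -> matches Sam
  - ticket 5 (Bad redirect): agent_id=NULL, no match -> dropped
  - ticket 6 (Export error): agent_id=NULL, no match -> dropped
  - ticket 7 (Stale cache): agent_id=2 -> matches Quinn
  - ticket 8 (Broken link): agent_id=1 -> matches Sam
  - ticket 9 (Slow page load): agent_id=1 -> matches Sam
So 2 of 9 rows are dropped.

SQL:
SELECT a.title, b.name AS agent
FROM tickets a
INNER JOIN agents b ON a.agent_id = b.id

Result:
title          | agent
---------------+------
Missing icon   | Quinn
Login fails    | Quinn
Timeout error  | Aaron
Crash on save  | Sam  
Stale cache    | Quinn
Broken link    | Sam  
Slow page load | Sam  


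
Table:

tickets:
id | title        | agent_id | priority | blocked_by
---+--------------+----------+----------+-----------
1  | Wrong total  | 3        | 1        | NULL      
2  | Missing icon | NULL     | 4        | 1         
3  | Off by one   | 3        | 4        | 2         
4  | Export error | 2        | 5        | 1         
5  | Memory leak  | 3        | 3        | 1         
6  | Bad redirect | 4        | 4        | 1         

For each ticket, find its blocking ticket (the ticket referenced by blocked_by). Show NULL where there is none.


This is a self-join: tickets is joined to a second copy of itself, matching each row's blocked_by to another row's id. Use LEFT JOIN so rows with blocked_by=NULL are kept.
  - ticket 1 (Wrong total): blocked_by=NULL -> NULL
  - ticket 2 (Missing icon): blocked_by=1 -> Wrong total
  - ticket 3 (Off by one): blocked_by=2 -> Missing icon
  - ticket 4 (Export error): blocked_by=1 -> Wrong total
  - ticket 5 (Memory leak): blocked_by=1 -> Wrong total
  - ticket 6 (Bad redirect): blocked_by=1 -> Wrong total

SQL:
SELECT a.title AS item, b.title AS blocked_by
FROM tickets a
LEFT JOIN tickets b ON a.blocked_by = b.id

Result:
item         | blocked_by  
-------------+-------------
Wrong total  | NULL        
Missing icon | Wrong total 
Off by one   | Missing icon
Export error | Wrong total 
Memory leak  | Wrong total 
Bad redirect | Wrong total 


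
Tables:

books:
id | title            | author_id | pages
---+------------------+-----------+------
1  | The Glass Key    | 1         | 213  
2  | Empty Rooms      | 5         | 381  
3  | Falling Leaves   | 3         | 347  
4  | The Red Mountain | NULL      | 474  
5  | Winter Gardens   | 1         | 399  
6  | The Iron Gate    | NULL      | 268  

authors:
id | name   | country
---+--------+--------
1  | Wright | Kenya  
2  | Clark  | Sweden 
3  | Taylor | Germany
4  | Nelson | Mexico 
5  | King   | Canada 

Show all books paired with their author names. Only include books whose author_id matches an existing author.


INNER JOIN keeps only books rows whose author_id matches an id in authors. Walk through each book:
  - book 1 (The Glass Key): author_id=1 -> matches Wright
  - book 2 (Empty Rooms): author_id=5 -> matches King
  - book 3 (Falling Leaves): author_id=3 -> matches Taylor
  - book 4 (The Red Mountain): author_id=NULL, no match -> dropped
  - book 5 (Winter Gardens): author_id=1 -> matches Wright
  - book 6 (The Iron Gate): author_id=NULL, no match -> dropped
So 2 of 6 rows are dropped.

SQL:
SELECT a.title, b.name AS author
FROM books a
INNER JOIN authors b ON a.author_id = b.id

Result:
title          | author
---------------+-------
The Glass Key  | Wright
Empty Rooms    | King  
Falling Leaves | Taylor
Winter Gardens | Wright


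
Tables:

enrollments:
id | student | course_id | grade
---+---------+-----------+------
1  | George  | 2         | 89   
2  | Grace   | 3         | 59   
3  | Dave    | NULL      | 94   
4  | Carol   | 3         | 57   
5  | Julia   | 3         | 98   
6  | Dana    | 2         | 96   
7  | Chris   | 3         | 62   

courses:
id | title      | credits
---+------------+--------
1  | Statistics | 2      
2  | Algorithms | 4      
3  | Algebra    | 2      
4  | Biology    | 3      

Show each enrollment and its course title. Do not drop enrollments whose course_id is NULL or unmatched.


LEFT JOIN keeps every row from enrollments (the left table); where course_id has no match in courses, the course columns become NULL. Walk through each enrollment:
  - enrollment 1 (George): course_id=2 -> matches Algorithms
  - enrollment 2 (Grace): course_id=3 -> matches Algebra
  - enrollment 3 (Dave): course_id=NULL, no match -> kept with NULL
  - enrollment 4 (Carol): course_id=3 -> matches Algebra
  - enrollment 5 (Julia): course_id=3 -> matches Algebra
  - enrollment 6 (Dana): course_id=2 -> matches Algorithms
  - enrollment 7 (Chris): course_id=3 -> matches Algebra
All 7 rows appear; 1 has NULL course.

SQL:
SELECT a.student, b.title AS course
FROM enrollments a
LEFT JOIN courses b ON a.course_id = b.id

Result:
student | course    
--------+-----------
George  | Algorithms
Grace   | Algebra   
Dave    | NULL      
Carol   | Algebra   
Julia   | Algebra   
Dana    | Algorithms
Chris   | Algebra   


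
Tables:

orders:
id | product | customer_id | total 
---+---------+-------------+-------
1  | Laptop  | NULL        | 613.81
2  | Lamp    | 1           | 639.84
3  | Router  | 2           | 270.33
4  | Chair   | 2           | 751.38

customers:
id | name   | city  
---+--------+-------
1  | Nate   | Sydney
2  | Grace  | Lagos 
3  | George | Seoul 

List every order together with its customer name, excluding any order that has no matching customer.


INNER JOIN keeps only orders rows whose customer_id matches an id in customers. Walk through each order:
  - order 1 (Laptop): customer_id=NULL, no match -> dropped
  - order 2 (Lamp): customer_id=1 -> matches Nate
  - order 3 (Router): customer_id=2 -> matches Grace
  - order 4 (Chair): customer_id=2 -> matches Grace
So 1 of 4 rows is dropped.

SQL:
SELECT a.product, b.name AS customer
FROM orders a
INNER JOIN customers b ON a.customer_id = b.id

Result:
product | customer
--------+---------
Lamp    | Nate    
Router  | Grace   
Chair   | Grace   


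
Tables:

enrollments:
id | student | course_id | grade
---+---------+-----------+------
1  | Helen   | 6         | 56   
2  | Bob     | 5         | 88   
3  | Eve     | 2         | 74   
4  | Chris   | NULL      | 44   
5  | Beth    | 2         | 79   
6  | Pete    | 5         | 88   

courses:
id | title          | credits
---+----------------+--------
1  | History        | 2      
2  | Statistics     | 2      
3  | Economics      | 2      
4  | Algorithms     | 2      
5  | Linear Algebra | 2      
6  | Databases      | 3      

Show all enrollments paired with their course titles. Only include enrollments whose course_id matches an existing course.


INNER JOIN keeps only enrollments rows whose course_id matches an id in courses. Walk through each enrollment:
  - enrollment 1 (Helen): course_id=6 -> matches Databases
  - enrollment 2 (Bob): course_id=5 -> matches Linear Algebra
  - enrollment 3 (Eve): course_id=2 -> matches Statistics
  - enrollment 4 (Chris): course_id=NULL, no match -> dropped
  - enrollment 5 (Beth): course_id=2 -> matches Statistics
  - enrollment 6 (Pete): course_id=5 -> matches Linear Algebra
So 1 of 6 rows is dropped.

SQL:
SELECT a.student, b.title AS course
FROM enrollments a
INNER JOIN courses b ON a.course_id = b.id

Result:
student | course        
--------+---------------
Helen   | Databases     
Bob     | Linear Algebra
Eve     | Statistics    
Beth    | Statistics    
Pete    | Linear Algebra


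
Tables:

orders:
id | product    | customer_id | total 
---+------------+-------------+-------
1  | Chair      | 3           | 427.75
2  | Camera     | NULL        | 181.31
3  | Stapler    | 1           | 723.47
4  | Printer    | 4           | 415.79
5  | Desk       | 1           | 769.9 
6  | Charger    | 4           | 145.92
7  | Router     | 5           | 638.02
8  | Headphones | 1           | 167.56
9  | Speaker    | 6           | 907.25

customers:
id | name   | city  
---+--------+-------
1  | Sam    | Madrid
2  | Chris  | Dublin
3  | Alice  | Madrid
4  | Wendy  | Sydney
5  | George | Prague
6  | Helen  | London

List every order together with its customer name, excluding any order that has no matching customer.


INNER JOIN keeps only orders rows whose customer_id matches an id in customers. Walk through each order:
  - order 1 (Chair): customer_id=3 -> matches Alice
  - order 2 (Camera): customer_id=NULL, no match -> dropped
  - order 3 (Stapler): customer_id=1 -> matches Sam
  - order 4 (Printer): customer_id=4 -> matches Wendy
  - order 5 (Desk): customer_id=1 -> matches Sam
  - order 6 (Charger): customer_id=4 -> matches Wendy
  - order 7 (Router): customer_id=5 -> matches George
  - order 8 (Headphones): customer_id=1 -> matches Sam
  - order 9 (Speaker): customer_id=6 -> matches Helen
So 1 of 9 rows is dropped.

SQL:
SELECT a.product, b.name AS customer
FROM orders a
INNER JOIN customers b ON a.customer_id = b.id

Result:
product    | customer
-----------+---------
Chair      | Alice   
Stapler    | Sam     
Printer    | Wendy   
Desk       | Sam     
Charger    | Wendy   
Router     | George  
Headphones | Sam     
Speaker    | Helen   


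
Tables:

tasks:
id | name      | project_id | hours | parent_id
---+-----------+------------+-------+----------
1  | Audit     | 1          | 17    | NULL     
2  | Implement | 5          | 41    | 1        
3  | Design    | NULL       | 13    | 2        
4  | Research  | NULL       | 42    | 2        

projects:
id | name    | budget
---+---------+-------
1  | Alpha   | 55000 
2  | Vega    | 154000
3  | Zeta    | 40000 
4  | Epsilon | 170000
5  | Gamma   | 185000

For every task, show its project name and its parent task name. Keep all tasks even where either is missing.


Two LEFT JOINs from the same base table tasks: one to projects via project_id, one to tasks itself via parent_id. Both are LEFT so every task is preserved.
Match against projects:
  - task 1 (Audit): project_id=1 -> matches Alpha
  - task 2 (Implement): project_id=5 -> matches Gamma
  - task 3 (Design): project_id=NULL, no match -> kept with NULL
  - task 4 (Research): project_id=NULL, no match -> kept with NULL
Match against tasks (self):
  - task 1 (Audit): parent_id=NULL -> NULL
  - task 2 (Implement): parent_id=1 -> Audit
  - task 3 (Design): parent_id=2 -> Implement
  - task 4 (Research): parent_id=2 -> Implement

SQL:
SELECT a.name, b.name AS project, c.name AS parent
FROM tasks a
LEFT JOIN projects b ON a.project_id = b.id
LEFT JOIN tasks c ON a.parent_id = c.id

Result:
name      | project | parent   
----------+---------+----------
Audit     | Alpha   | NULL     
Implement | Gamma   | Audit    
Design    | NULL    | Implement
Research  | NULL    | Implement


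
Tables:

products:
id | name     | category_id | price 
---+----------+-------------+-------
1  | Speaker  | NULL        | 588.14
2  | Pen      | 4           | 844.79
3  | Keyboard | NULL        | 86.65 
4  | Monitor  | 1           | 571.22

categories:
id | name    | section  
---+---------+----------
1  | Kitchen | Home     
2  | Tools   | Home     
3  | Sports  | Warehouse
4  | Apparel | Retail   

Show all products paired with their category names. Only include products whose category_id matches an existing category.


INNER JOIN keeps only products rows whose category_id matches an id in categories. Walk through each product:
  - product 1 (Speaker): category_id=NULL, no match -> dropped
  - product 2 (Pen): category_id=4 -> matches Apparel
  - product 3 (Keyboard): category_id=NULL, no match -> dropped
  - product 4 (Monitor): category_id=1 -> matches Kitchen
So 2 of 4 rows are dropped.

SQL:
SELECT a.name, b.name AS category
FROM products a
INNER JOIN categories b ON a.category_id = b.id

Result:
name    | category
--------+---------
Pen     | Apparel 
Monitor | Kitchen 


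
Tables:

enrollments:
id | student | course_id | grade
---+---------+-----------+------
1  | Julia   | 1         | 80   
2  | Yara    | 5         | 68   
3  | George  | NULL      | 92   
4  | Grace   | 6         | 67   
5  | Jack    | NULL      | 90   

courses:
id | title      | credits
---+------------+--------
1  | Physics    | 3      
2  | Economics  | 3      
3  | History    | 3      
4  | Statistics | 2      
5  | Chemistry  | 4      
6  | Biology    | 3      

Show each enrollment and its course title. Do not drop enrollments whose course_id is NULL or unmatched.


LEFT JOIN keeps every row from enrollments (the left table); where course_id has no match in courses, the course columns become NULL. Walk through each enrollment:
  - enrollment 1 (Julia): course_id=1 -> matches Physics
  - enrollment 2 (Yara): course_id=5 -> matches Chemistry
  - enrollment 3 (George): course_id=NULL, no match -> kept with NULL
  - enrollment 4 (Grace): course_id=6 -> matches Biology
  - enrollment 5 (Jack): course_id=NULL, no match -> kept with NULL
All 5 rows appear; 2 have NULL course.

SQL:
SELECT a.student, b.title AS course
FROM enrollments a
LEFT JOIN courses b ON a.course_id = b.id

Result:
student | course   
--------+----------
Julia   | Physics  
Yara    | Chemistry
George  | NULL     
Grace   | Biology  
Jack    | NULL     


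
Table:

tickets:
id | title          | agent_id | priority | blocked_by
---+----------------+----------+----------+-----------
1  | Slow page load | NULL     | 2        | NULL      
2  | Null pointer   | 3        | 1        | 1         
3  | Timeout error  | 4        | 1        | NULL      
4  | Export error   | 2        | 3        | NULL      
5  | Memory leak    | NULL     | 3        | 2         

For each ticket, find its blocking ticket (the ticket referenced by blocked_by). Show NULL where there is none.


This is a self-join: tickets is joined to a second copy of itself, matching each row's blocked_by to another row's id. Use LEFT JOIN so rows with blocked_by=NULL are kept.
  - ticket 1 (Slow page load): blocked_by=NULL -> NULL
  - ticket 2 (Null pointer): blocked_by=1 -> Slow page load
  - ticket 3 (Timeout error): blocked_by=NULL -> NULL
  - ticket 4 (Export error): blocked_by=NULL -> NULL
  - ticket 5 (Memory leak): blocked_by=2 -> Null pointer

SQL:
SELECT a.title AS item, b.title AS blocked_by
FROM tickets a
LEFT JOIN tickets b ON a.blocked_by = b.id

Result:
item           | blocked_by    
---------------+---------------
Slow page load | NULL          
Null pointer   | Slow page load
Timeout error  | NULL          
Export error   | NULL          
Memory leak    | Null pointer  


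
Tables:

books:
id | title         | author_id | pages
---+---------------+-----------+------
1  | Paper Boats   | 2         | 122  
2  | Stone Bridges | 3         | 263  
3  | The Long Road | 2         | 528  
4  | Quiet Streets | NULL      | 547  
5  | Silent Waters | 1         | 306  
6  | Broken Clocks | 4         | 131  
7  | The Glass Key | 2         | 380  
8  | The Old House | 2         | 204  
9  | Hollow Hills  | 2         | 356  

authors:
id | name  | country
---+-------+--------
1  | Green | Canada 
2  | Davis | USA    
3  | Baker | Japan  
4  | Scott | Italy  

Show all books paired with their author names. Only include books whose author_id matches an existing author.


INNER JOIN keeps only books rows whose author_id matches an id in authors. Walk through each book:
  - book 1 (Paper Boats): author_id=2 -> matches Davis
  - book 2 (Stone Bridges): author_id=3 -> matches Baker
  - book 3 (The Long Road): author_id=2 -> matches Davis
  - book 4 (Quiet Streets): author_id=NULL, no match -> dropped
  - book 5 (Silent Waters): author_id=1 -> matches Green
  - book 6 (Broken Clocks): author_id=4 -> matches Scott
  - book 7 (The Glass Key): author_id=2 -> matches Davis
  - book 8 (The Old House): author_id=2 -> matches Davis
  - book 9 (Hollow Hills): author_id=2 -> matches Davis
So 1 of 9 rows is dropped.

SQL:
SELECT a.title, b.name AS author
FROM books a
INNER JOIN authors b ON a.author_id = b.id

Result:
title         | author
--------------+-------
Paper Boats   | Davis 
Stone Bridges | Baker 
The Long Road | Davis 
Silent Waters | Green 
Broken Clocks | Scott 
The Glass Key | Davis 
The Old House | Davis 
Hollow Hills  | Davis 


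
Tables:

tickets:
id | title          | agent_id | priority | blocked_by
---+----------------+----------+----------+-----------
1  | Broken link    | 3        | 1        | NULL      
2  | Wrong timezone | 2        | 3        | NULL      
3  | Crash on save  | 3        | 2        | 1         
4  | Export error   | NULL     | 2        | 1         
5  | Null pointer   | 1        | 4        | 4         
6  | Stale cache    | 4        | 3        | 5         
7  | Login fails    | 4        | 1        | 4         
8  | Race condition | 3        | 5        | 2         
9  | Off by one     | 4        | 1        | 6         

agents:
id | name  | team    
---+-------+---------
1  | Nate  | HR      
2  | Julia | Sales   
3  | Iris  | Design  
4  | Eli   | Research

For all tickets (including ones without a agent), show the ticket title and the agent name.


LEFT JOIN keeps every row from tickets (the left table); where agent_id has no match in agents, the agent columns become NULL. Walk through each ticket:
  - ticket 1 (Broken link): agent_id=3 -> matches Iris
  - ticket 2 (Wrong timezone): agent_id=2 -> matches Julia
  - ticket 3 (Crash on save): agent_id=3 -> matches Iris
  - ticket 4 (Export error): agent_id=NULL, no match -> kept with NULL
  - ticket 5 (Null pointer): agent_id=1 -> matches Nate
  - ticket 6 (Stale cache): agent_id=4 -> matches Eli
  - ticket 7 (Login fails): agent_id=4 -> matches Eli
  - ticket 8 (Race condition): agent_id=3 -> matches Iris
  - ticket 9 (Off by one): agent_id=4 -> matches Eli
All 9 rows appear; 1 has NULL agent.

SQL:
SELECT a.title, b.name AS agent
FROM tickets a
LEFT JOIN agents b ON a.agent_id = b.id

Result:
title          | agent
---------------+------
Broken link    | Iris 
Wrong timezone | Julia
Crash on save  | Iris 
Export error   | NULL 
Null pointer   | Nate 
Stale cache    | Eli  
Login fails    | Eli  
Race condition | Iris 
Off by one     | Eli  


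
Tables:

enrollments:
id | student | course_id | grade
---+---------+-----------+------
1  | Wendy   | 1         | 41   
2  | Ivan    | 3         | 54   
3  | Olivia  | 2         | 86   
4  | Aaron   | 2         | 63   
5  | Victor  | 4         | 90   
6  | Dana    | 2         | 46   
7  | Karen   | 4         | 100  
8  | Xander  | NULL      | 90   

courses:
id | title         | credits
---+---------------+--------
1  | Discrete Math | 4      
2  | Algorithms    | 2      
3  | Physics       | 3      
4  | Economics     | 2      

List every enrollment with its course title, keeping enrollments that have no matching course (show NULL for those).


LEFT JOIN keeps every row from enrollments (the left table); where course_id has no match in courses, the course columns become NULL. Walk through each enrollment:
  - enrollment 1 (Wendy): course_id=1 -> matches Discrete Math
  - enrollment 2 (Ivan): course_id=3 -> matches Physics
  - enrollment 3 (Olivia): course_id=2 -> matches Algorithms
  - enrollment 4 (Aaron): course_id=2 -> matches Algorithms
  - enrollment 5 (Victor): course_id=4 -> matches Economics
  - enrollment 6 (Dana): course_id=2 -> matches Algorithms
  - enrollment 7 (Karen): course_id=4 -> matches Economics
  - enrollment 8 (Xander): course_id=NULL, no match -> kept with NULL
All 8 rows appear; 1 has NULL course.

SQL:
SELECT a.student, b.title AS course
FROM enrollments a
LEFT JOIN courses b ON a.course_id = b.id

Result:
student | course       
--------+--------------
Wendy   | Discrete Math
Ivan    | Physics      
Olivia  | Algorithms   
Aaron   | Algorithms   
Victor  | Economics    
Dana    | Algorithms   
Karen   | Economics    
Xander  | NULL         


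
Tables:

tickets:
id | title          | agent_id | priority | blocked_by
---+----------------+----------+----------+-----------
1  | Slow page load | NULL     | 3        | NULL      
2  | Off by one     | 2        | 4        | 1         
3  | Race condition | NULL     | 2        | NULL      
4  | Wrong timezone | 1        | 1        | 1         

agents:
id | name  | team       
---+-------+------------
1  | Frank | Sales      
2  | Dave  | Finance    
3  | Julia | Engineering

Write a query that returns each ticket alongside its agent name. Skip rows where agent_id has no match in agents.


INNER JOIN keeps only tickets rows whose agent_id matches an id in agents. Walk through each ticket:
  - ticket 1 (Slow page load): agent_id=NULL, no match -> dropped
  - ticket 2 (Off by one): agent_id=2 -> matches Dave
  - ticket 3 (Race condition): agent_id=NULL, no match -> dropped
  - ticket 4 (Wrong timezone): agent_id=1 -> matches Frank
So 2 of 4 rows are dropped.

SQL:
SELECT a.title, b.name AS agent
FROM tickets a
INNER JOIN agents b ON a.agent_id = b.id

Result:
title          | agent
---------------+------
Off by one     | Dave 
Wrong timezone | Frank


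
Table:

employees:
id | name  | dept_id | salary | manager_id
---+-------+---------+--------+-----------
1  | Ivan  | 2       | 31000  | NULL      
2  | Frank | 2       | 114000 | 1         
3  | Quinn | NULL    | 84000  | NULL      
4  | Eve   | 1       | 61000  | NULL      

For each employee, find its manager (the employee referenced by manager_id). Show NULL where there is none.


This is a self-join: employees is joined to a second copy of itself, matching each row's manager_id to another row's id. Use LEFT JOIN so rows with manager_id=NULL are kept.
  - employee 1 (Ivan): manager_id=NULL -> NULL
  - employee 2 (Frank): manager_id=1 -> Ivan
  - employee 3 (Quinn): manager_id=NULL -> NULL
  - employee 4 (Eve): manager_id=NULL -> NULL

SQL:
SELECT a.name AS item, b.name AS manager
FROM employees a
LEFT JOIN employees b ON a.manager_id = b.id

Result:
item  | manager
------+--------
Ivan  | NULL   
Frank | Ivan   
Quinn | NULL   
Eve   | NULL   


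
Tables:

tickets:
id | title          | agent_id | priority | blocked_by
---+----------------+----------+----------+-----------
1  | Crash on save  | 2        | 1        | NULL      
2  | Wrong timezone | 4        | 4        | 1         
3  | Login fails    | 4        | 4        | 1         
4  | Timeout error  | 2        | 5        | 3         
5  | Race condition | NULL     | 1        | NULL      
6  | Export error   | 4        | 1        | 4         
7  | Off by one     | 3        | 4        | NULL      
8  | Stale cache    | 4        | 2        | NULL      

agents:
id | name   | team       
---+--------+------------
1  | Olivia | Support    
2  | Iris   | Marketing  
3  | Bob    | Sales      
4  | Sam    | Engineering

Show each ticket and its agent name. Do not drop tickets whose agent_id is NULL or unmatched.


LEFT JOIN keeps every row from tickets (the left table); where agent_id has no match in agents, the agent columns become NULL. Walk through each ticket:
  - ticket 1 (Crash on save): agent_id=2 -> matches Iris
  - ticket 2 (Wrong timezone): agent_id=4 -> matches Sam
  - ticket 3 (Login fails): agent_id=4 -> matches Sam
  - ticket 4 (Timeout error): agent_id=2 -> matches Iris
  - ticket 5 (Race condition): agent_id=NULL, no match -> kept with NULL
  - ticket 6 (Export error): agent_id=4 -> matches Sam
  - ticket 7 (Off by one): agent_id=3 -> matches Bob
  - ticket 8 (Stale cache): agent_id=4 -> matches Sam
All 8 rows appear; 1 has NULL agent.

SQL:
SELECT a.title, b.name AS agent
FROM tickets a
LEFT JOIN agents b ON a.agent_id = b.id

Result:
title          | agent
---------------+------
Crash on save  | Iris 
Wrong timezone | Sam  
Login fails    | Sam  
Timeout error  | Iris 
Race condition | NULL 
Export error   | Sam  
Off by one     | Bob  
Stale cache    | Sam  


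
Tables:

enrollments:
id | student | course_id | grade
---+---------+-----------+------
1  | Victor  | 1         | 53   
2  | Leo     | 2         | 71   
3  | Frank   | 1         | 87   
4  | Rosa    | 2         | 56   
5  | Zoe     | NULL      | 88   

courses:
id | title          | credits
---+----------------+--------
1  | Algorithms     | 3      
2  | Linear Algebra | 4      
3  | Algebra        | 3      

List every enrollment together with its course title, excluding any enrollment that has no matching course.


INNER JOIN keeps only enrollments rows whose course_id matches an id in courses. Walk through each enrollment:
  - enrollment 1 (Victor): course_id=1 -> matches Algorithms
  - enrollment 2 (Leo): course_id=2 -> matches Linear Algebra
  - enrollment 3 (Frank): course_id=1 -> matches Algorithms
  - enrollment 4 (Rosa): course_id=2 -> matches Linear Algebra
  - enrollment 5 (Zoe): course_id=NULL, no match -> dropped
So 1 of 5 rows is dropped.

SQL:
SELECT a.student, b.title AS course
FROM enrollments a
INNER JOIN courses b ON a.course_id = b.id

Result:
student | course        
--------+---------------
Victor  | Algorithms    
Leo     | Linear Algebra
Frank   | Algorithms    
Rosa    | Linear Algebra


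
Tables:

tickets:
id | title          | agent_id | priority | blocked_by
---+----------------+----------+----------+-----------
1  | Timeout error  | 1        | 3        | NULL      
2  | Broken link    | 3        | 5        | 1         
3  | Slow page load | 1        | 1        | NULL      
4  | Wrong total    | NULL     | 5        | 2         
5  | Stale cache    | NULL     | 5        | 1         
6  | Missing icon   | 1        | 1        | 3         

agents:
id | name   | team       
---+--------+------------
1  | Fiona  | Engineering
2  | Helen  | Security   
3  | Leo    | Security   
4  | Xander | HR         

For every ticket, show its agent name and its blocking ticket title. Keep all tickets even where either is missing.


Two LEFT JOINs from the same base table tickets: one to agents via agent_id, one to tickets itself via blocked_by. Both are LEFT so every ticket is preserved.
Match against agents:
  - ticket 1 (Timeout error): agent_id=1 -> matches Fiona
  - ticket 2 (Broken link): agent_id=3 -> matches Leo
  - ticket 3 (Slow page load): agent_id=1 -> matches Fiona
  - ticket 4 (Wrong total): agent_id=NULL, no match -> kept with NULL
  - ticket 5 (Stale cache): agent_id=NULL, no match -> kept with NULL
  - ticket 6 (Missing icon): agent_id=1 -> matches Fiona
Match against tickets (self):
  - ticket 1 (Timeout error): blocked_by=NULL -> NULL
  - ticket 2 (Broken link): blocked_by=1 -> Timeout error
  - ticket 3 (Slow page load): blocked_by=NULL -> NULL
  - ticket 4 (Wrong total): blocked_by=2 -> Broken link
  - ticket 5 (Stale cache): blocked_by=1 -> Timeout error
  - ticket 6 (Missing icon): blocked_by=3 -> Slow page load

SQL:
SELECT a.title, b.name AS agent, c.title AS blocked_by
FROM tickets a
LEFT JOIN agents b ON a.agent_id = b.id
LEFT JOIN tickets c ON a.blocked_by = c.id

Result:
title          | agent | blocked_by    
---------------+-------+---------------
Timeout error  | Fiona | NULL          
Broken link    | Leo   | Timeout error 
Slow page load | Fiona | NULL          
Wrong total    | NULL  | Broken link   
Stale cache    | NULL  | Timeout error 
Missing icon   | Fiona | Slow page load
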